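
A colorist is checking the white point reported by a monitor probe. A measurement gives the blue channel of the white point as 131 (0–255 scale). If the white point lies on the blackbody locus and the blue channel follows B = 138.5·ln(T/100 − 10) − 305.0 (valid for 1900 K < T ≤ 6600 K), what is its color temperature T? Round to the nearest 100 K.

ln(t − 10) = (131 + 305.0) / 138.5 = 3.1480.
t − 10 = e^3.1480 = 23.290, so t = 33.290.
T = 100·t = 3329 K → 3300 K to the nearest 100 K.

3300 K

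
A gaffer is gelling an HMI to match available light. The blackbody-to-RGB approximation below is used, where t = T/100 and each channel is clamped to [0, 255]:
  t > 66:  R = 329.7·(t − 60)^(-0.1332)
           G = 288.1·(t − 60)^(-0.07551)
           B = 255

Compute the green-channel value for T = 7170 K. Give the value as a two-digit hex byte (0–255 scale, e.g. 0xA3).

0xEF

t = 7170/100 = 71.7; the t > 66 branch applies.
G = 288.1·(71.7 − 60)^(-0.07551) = 288.1·11.7^(-0.07551) = 288.1·0.83050 = 239.268.
Rounded: 239; in hex, 0xEF.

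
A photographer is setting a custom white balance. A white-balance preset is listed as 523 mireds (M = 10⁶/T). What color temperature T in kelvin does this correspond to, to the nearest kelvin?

1912 K

T = 10⁶ / 523 = 1912.05 K → 1912 K.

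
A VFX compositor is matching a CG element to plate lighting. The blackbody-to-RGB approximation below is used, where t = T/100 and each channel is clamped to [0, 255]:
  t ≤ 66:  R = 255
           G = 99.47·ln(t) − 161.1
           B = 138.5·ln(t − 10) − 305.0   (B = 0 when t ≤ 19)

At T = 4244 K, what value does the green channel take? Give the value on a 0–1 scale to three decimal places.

t = 4244/100 = 42.44; the t ≤ 66 branch applies.
G = 99.47·ln 42.44 − 161.1 = 99.47·3.7481 − 161.1 = 211.723.
On a 0–1 scale: 211.723/255 = 0.8303 → 0.830.

0.830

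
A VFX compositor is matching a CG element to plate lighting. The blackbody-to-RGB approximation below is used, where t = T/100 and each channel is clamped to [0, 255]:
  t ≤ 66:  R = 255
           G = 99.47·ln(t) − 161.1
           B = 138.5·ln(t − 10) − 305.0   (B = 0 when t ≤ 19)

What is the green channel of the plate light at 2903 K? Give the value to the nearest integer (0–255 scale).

t = 2903/100 = 29.03; the t ≤ 66 branch applies.
G = 99.47·ln 29.03 − 161.1 = 99.47·3.3683 − 161.1 = 173.948.
Rounded: 174.

174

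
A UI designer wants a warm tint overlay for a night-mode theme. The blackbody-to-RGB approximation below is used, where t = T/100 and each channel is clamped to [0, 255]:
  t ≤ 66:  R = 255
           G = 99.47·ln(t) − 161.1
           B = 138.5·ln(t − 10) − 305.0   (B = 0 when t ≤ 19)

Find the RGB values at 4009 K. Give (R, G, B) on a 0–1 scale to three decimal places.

(1.000, 0.808, 0.653)

t = 4009/100 = 40.09; the t ≤ 66 branch applies.
R = 255 by definition for t ≤ 66.
G = 99.47·ln 40.09 − 161.1 = 99.47·3.6911 − 161.1 = 206.056.
B = 138.5·ln(40.09 − 10) − 305.0 = 138.5·ln 30.09 − 305.0 = 138.5·3.4042 − 305.0 = 166.481.
Dividing each by 255: (1.0000, 0.8081, 0.6529) → (1.000, 0.808, 0.653).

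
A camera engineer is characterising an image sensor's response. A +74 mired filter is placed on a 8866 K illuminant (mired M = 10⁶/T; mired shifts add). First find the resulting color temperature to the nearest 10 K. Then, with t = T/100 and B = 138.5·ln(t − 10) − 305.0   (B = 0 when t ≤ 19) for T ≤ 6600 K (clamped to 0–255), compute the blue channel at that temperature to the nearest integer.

M_in = 10⁶/8866 = 112.79; M_out = 112.79 + (+74) = 186.79.
T_out = 10⁶/186.79 = 5353.6 K → 5350 K; t = 53.5.
B = 138.5·ln(53.5 − 10) − 305.0 = 138.5·ln 43.5 − 305.0 = 138.5·3.7728 − 305.0 = 217.527.
Rounded: 218.

218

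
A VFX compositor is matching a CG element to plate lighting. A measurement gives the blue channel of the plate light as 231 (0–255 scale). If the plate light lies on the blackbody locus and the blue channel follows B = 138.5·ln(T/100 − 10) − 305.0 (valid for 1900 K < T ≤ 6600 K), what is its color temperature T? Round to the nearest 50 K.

5800 K

ln(t − 10) = (231 + 305.0) / 138.5 = 3.8700.
t − 10 = e^3.8700 = 47.944, so t = 57.944.
T = 100·t = 5794 K → 5800 K to the nearest 50 K.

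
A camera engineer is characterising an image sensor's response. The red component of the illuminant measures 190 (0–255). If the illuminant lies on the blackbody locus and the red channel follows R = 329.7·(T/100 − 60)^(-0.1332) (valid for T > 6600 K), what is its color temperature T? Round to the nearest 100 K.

(t − 60)^(-0.1332) = 190/329.7 = 0.57628.
t − 60 = 0.57628^(1/-0.1332) = 0.57628^(-7.508) = 62.667, so t = 122.667.
T = 100·t = 12267 K → 12300 K to the nearest 100 K.

12300 K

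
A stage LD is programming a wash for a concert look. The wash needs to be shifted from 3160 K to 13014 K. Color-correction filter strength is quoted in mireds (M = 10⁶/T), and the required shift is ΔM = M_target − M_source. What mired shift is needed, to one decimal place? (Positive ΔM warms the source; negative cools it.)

-239.6 mireds

M_source = 10⁶/3160 = 316.456; M_target = 10⁶/13014 = 76.840.
ΔM = 76.840 − 316.456 = -239.615 → -239.6 mireds, a cooling shift.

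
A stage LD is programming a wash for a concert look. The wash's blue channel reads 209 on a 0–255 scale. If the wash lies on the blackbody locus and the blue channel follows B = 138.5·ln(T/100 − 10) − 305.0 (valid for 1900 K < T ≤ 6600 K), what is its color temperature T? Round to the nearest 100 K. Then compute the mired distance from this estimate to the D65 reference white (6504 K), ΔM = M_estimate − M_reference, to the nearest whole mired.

+42 mireds

ln(t − 10) = (209 + 305.0) / 138.5 = 3.7112.
t − 10 = e^3.7112 = 40.903, so t = 50.903.
T = 100·t = 5090 K → 5100 K to the nearest 100 K.
M_estimate = 10⁶/5100 = 196.08; M_reference = 10⁶/6504 = 153.75.
ΔM = 196.08 − 153.75 = 42.33 → +42 mireds.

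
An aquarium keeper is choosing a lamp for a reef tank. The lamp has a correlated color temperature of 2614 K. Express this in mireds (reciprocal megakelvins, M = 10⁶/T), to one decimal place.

382.6 mireds

M = 10⁶ / 2614 = 382.555 → 382.6 mireds.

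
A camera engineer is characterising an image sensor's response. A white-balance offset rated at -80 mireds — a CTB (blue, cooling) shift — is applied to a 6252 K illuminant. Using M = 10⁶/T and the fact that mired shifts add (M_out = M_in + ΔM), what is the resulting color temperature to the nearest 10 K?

12510 K

M_in = 10⁶/6252 = 159.95 mireds.
M_out = 159.95 + (-80) = 79.95 mireds.
T_out = 10⁶/79.95 = 12508.0 K → 12510 K.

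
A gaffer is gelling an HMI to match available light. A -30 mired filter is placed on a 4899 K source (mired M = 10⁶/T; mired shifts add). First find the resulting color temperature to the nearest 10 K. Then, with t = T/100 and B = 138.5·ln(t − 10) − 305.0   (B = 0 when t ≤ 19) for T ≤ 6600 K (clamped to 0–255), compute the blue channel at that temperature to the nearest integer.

M_in = 10⁶/4899 = 204.12; M_out = 204.12 + (-30) = 174.12.
T_out = 10⁶/174.12 = 5743.1 K → 5740 K; t = 57.4.
B = 138.5·ln(57.4 − 10) − 305.0 = 138.5·ln 47.4 − 305.0 = 138.5·3.8586 − 305.0 = 229.419.
Rounded: 229.

229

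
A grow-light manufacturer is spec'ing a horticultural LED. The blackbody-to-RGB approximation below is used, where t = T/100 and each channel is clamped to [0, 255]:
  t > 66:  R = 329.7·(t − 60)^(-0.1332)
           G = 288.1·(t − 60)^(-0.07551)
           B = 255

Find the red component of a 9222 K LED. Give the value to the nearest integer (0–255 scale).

208

t = 9222/100 = 92.22; the t > 66 branch applies.
R = 329.7·(92.22 − 60)^(-0.1332) = 329.7·32.22^(-0.1332) = 329.7·0.62968 = 207.604.
Rounded: 208.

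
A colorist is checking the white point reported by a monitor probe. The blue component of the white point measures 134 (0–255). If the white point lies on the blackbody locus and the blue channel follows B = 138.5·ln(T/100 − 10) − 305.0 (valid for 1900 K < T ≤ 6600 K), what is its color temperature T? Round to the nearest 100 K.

ln(t − 10) = (134 + 305.0) / 138.5 = 3.1697.
t − 10 = e^3.1697 = 23.800, so t = 33.800.
T = 100·t = 3380 K → 3400 K to the nearest 100 K.

3400 K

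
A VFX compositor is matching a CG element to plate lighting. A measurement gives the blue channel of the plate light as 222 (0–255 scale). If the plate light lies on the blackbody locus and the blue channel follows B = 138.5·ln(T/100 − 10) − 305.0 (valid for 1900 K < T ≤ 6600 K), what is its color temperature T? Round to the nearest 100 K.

ln(t − 10) = (222 + 305.0) / 138.5 = 3.8051.
t − 10 = e^3.8051 = 44.928, so t = 54.928.
T = 100·t = 5493 K → 5500 K to the nearest 100 K.

5500 K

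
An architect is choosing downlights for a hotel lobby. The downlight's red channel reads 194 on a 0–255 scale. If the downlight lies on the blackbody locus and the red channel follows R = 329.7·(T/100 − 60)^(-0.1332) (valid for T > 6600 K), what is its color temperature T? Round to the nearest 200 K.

11400 K

(t − 60)^(-0.1332) = 194/329.7 = 0.58841.
t − 60 = 0.58841^(1/-0.1332) = 0.58841^(-7.508) = 53.593, so t = 113.593.
T = 100·t = 11359 K → 11400 K to the nearest 200 K.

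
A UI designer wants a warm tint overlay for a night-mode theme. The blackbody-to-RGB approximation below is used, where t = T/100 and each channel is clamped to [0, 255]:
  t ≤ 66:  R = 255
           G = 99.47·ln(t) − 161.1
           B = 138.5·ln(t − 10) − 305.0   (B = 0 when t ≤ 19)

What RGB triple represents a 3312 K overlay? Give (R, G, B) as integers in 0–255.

(255, 187, 130)

t = 3312/100 = 33.12; the t ≤ 66 branch applies.
R = 255 by definition for t ≤ 66.
G = 99.47·ln 33.12 − 161.1 = 99.47·3.5001 − 161.1 = 187.059.
B = 138.5·ln(33.12 − 10) − 305.0 = 138.5·ln 23.12 − 305.0 = 138.5·3.1407 − 305.0 = 129.987.
Rounded: (255, 187, 130).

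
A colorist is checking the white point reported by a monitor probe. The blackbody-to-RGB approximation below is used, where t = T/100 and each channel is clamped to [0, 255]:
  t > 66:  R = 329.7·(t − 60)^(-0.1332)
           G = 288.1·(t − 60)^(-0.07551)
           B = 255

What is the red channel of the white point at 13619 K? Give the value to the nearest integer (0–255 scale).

185

t = 13619/100 = 136.19; the t > 66 branch applies.
R = 329.7·(136.19 − 60)^(-0.1332) = 329.7·76.19^(-0.1332) = 329.7·0.56148 = 185.119.
Rounded: 185.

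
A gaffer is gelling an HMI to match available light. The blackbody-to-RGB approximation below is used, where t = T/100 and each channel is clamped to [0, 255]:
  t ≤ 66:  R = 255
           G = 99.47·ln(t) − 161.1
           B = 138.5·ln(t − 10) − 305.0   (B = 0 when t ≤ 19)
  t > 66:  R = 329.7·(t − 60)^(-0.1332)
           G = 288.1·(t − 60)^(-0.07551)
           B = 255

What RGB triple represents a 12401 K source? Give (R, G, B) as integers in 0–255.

t = 12401/100 = 124.01; the t > 66 branch applies.
R = 329.7·(124.01 − 60)^(-0.1332) = 329.7·64.01^(-0.1332) = 329.7·0.57466 = 189.464.
G = 288.1·(124.01 − 60)^(-0.07551) = 288.1·64.01^(-0.07551) = 288.1·0.73048 = 210.452.
B = 255 by definition for t > 66.
Rounded: (189, 210, 255).

(189, 210, 255)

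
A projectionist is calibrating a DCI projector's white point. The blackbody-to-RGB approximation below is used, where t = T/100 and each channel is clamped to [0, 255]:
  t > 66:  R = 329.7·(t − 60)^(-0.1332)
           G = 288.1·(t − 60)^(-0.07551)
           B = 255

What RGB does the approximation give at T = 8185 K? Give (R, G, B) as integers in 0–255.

t = 8185/100 = 81.85; the t > 66 branch applies.
R = 329.7·(81.85 − 60)^(-0.1332) = 329.7·21.85^(-0.1332) = 329.7·0.66311 = 218.627.
G = 288.1·(81.85 − 60)^(-0.07551) = 288.1·21.85^(-0.07551) = 288.1·0.79224 = 228.245.
B = 255 by definition for t > 66.
Rounded: (219, 228, 255).

(219, 228, 255)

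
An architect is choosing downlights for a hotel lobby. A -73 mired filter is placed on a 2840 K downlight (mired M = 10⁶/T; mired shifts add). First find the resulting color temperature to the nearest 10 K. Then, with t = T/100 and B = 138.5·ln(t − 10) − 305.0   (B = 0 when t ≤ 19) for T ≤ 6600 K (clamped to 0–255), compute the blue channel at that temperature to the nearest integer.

M_in = 10⁶/2840 = 352.11; M_out = 352.11 + (-73) = 279.11.
T_out = 10⁶/279.11 = 3582.8 K → 3580 K; t = 35.8.
B = 138.5·ln(35.8 − 10) − 305.0 = 138.5·ln 25.8 − 305.0 = 138.5·3.2504 − 305.0 = 145.177.
Rounded: 145.

145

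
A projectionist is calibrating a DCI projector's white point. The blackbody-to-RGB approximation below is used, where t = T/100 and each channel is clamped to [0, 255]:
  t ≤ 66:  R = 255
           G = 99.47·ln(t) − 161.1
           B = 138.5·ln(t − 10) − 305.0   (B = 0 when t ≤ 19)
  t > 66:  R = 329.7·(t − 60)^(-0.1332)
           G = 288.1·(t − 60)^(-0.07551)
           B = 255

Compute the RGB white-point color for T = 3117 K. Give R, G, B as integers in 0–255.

t = 3117/100 = 31.17; the t ≤ 66 branch applies.
R = 255 by definition for t ≤ 66.
G = 99.47·ln 31.17 − 161.1 = 99.47·3.4395 − 161.1 = 181.023.
B = 138.5·ln(31.17 − 10) − 305.0 = 138.5·ln 21.17 − 305.0 = 138.5·3.0526 − 305.0 = 117.783.
Rounded: (255, 181, 118).

R=255, G=181, B=118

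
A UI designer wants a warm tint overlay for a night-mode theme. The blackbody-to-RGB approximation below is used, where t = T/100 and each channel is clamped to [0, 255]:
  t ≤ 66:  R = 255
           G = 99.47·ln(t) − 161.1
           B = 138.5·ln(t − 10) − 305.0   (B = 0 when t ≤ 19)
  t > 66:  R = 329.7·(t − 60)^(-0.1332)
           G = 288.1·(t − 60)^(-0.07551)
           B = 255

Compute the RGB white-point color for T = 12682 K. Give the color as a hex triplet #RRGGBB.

#BCD2FF

t = 12682/100 = 126.82; the t > 66 branch applies.
R = 329.7·(126.82 − 60)^(-0.1332) = 329.7·66.82^(-0.1332) = 329.7·0.57138 = 188.383.
G = 288.1·(126.82 − 60)^(-0.07551) = 288.1·66.82^(-0.07551) = 288.1·0.72812 = 209.771.
B = 255 by definition for t > 66.
Rounded: (188, 210, 255).
In hex: #BCD2FF.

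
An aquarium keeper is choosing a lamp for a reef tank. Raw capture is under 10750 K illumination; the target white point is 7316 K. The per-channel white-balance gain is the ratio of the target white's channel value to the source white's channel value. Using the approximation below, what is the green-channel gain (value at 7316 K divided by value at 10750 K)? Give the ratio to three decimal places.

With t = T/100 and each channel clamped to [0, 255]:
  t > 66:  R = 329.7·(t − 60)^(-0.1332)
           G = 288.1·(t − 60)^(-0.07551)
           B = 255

At 10750 K (t = 107.5):
  G = 288.1·(107.5 − 60)^(-0.07551) = 288.1·47.5^(-0.07551) = 288.1·0.74712 = 215.247.
At 7316 K (t = 73.16):
  G = 288.1·(73.16 − 60)^(-0.07551) = 288.1·13.16^(-0.07551) = 288.1·0.82316 = 237.153.
Gain = 237.153 / 215.247 = 1.1018 → 1.102.

1.102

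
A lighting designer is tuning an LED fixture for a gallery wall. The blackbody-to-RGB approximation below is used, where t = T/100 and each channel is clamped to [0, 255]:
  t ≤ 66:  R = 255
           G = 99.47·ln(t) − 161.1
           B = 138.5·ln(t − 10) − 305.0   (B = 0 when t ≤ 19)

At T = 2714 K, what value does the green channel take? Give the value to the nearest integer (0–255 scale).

t = 2714/100 = 27.14; the t ≤ 66 branch applies.
G = 99.47·ln 27.14 − 161.1 = 99.47·3.3010 − 161.1 = 167.251.
Rounded: 167.

167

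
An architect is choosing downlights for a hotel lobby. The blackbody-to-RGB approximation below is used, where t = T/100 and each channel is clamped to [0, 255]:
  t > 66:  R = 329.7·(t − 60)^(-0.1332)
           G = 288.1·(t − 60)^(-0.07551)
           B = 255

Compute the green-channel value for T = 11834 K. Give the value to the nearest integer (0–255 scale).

t = 11834/100 = 118.34; the t > 66 branch applies.
G = 288.1·(118.34 − 60)^(-0.07551) = 288.1·58.34^(-0.07551) = 288.1·0.73562 = 211.931.
Rounded: 212.

212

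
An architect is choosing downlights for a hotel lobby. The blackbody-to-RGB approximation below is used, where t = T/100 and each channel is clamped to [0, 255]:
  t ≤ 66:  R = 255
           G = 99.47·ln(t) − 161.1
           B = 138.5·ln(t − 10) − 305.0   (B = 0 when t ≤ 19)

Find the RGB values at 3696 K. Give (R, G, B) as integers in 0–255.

t = 3696/100 = 36.96; the t ≤ 66 branch applies.
R = 255 by definition for t ≤ 66.
G = 99.47·ln 36.96 − 161.1 = 99.47·3.6098 − 161.1 = 197.970.
B = 138.5·ln(36.96 − 10) − 305.0 = 138.5·ln 26.96 − 305.0 = 138.5·3.2944 − 305.0 = 151.268.
Rounded: (255, 198, 151).

(255, 198, 151)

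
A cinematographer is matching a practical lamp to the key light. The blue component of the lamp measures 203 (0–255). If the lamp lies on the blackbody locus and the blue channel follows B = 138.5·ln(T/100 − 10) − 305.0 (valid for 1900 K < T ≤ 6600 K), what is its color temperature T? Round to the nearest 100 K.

ln(t − 10) = (203 + 305.0) / 138.5 = 3.6679.
t − 10 = e^3.6679 = 39.168, so t = 49.168.
T = 100·t = 4917 K → 4900 K to the nearest 100 K.

4900 K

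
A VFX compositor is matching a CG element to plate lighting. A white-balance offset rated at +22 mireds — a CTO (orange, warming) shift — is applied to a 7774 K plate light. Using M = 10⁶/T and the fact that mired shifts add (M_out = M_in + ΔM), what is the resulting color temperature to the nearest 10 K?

6640 K

M_in = 10⁶/7774 = 128.63 mireds.
M_out = 128.63 + (+22) = 150.63 mireds.
T_out = 10⁶/150.63 = 6638.6 K → 6640 K.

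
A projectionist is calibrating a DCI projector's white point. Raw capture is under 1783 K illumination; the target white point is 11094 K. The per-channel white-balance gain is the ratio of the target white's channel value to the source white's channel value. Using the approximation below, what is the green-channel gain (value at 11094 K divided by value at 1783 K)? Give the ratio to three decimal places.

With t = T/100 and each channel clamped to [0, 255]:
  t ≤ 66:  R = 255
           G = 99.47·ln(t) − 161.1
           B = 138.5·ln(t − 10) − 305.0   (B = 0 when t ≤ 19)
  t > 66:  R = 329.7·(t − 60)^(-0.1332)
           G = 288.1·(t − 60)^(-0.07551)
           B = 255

At 1783 K (t = 17.83):
  G = 99.47·ln 17.83 − 161.1 = 99.47·2.8809 − 161.1 = 125.461.
At 11094 K (t = 110.94):
  G = 288.1·(110.94 − 60)^(-0.07551) = 288.1·50.94^(-0.07551) = 288.1·0.74319 = 214.113.
Gain = 214.113 / 125.461 = 1.7066 → 1.707.

1.707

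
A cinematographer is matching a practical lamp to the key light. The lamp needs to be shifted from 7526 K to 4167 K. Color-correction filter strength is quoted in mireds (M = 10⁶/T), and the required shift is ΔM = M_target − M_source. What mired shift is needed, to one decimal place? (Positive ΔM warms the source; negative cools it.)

M_source = 10⁶/7526 = 132.873; M_target = 10⁶/4167 = 239.981.
ΔM = 239.981 − 132.873 = 107.108 → +107.1 mireds, a warming shift.

+107.1 mireds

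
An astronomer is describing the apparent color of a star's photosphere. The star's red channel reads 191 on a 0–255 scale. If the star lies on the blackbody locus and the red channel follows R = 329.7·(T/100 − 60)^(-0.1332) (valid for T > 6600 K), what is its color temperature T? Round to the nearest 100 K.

(t − 60)^(-0.1332) = 191/329.7 = 0.57931.
t − 60 = 0.57931^(1/-0.1332) = 0.57931^(-7.508) = 60.245, so t = 120.245.
T = 100·t = 12025 K → 12000 K to the nearest 100 K.

12000 K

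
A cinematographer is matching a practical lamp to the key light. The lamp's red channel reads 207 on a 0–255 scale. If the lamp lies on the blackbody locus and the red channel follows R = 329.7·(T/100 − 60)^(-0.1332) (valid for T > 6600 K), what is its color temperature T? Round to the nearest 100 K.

9300 K

(t − 60)^(-0.1332) = 207/329.7 = 0.62784.
t − 60 = 0.62784^(1/-0.1332) = 0.62784^(-7.508) = 32.933, so t = 92.933.
T = 100·t = 9293 K → 9300 K to the nearest 100 K.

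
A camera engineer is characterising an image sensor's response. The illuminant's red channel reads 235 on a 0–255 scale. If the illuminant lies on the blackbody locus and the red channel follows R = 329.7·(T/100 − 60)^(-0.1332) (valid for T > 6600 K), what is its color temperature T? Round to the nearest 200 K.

(t − 60)^(-0.1332) = 235/329.7 = 0.71277.
t − 60 = 0.71277^(1/-0.1332) = 0.71277^(-7.508) = 12.705, so t = 72.705.
T = 100·t = 7271 K → 7200 K to the nearest 200 K.

7200 K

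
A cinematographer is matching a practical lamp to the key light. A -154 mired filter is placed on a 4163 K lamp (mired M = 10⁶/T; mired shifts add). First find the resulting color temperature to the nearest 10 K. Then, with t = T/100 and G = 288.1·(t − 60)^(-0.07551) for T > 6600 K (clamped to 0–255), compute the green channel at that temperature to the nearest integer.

M_in = 10⁶/4163 = 240.21; M_out = 240.21 + (-154) = 86.21.
T_out = 10⁶/86.21 = 11599.4 K → 11600 K; t = 116.
G = 288.1·(116 − 60)^(-0.07551) = 288.1·56^(-0.07551) = 288.1·0.73789 = 212.587.
Rounded: 213.

213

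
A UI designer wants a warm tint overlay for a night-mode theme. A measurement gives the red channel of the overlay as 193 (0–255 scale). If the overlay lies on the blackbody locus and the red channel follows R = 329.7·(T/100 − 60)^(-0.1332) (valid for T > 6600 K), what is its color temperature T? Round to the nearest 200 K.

11600 K

(t − 60)^(-0.1332) = 193/329.7 = 0.58538.
t − 60 = 0.58538^(1/-0.1332) = 0.58538^(-7.508) = 55.713, so t = 115.713.
T = 100·t = 11571 K → 11600 K to the nearest 200 K.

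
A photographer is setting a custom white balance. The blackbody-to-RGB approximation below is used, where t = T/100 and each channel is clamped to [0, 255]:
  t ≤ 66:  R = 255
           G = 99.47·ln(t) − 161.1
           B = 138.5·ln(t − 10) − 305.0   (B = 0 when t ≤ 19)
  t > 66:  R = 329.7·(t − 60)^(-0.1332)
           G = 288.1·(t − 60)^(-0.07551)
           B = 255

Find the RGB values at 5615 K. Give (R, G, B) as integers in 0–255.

(255, 240, 226)

t = 5615/100 = 56.15; the t ≤ 66 branch applies.
R = 255 by definition for t ≤ 66.
G = 99.47·ln 56.15 − 161.1 = 99.47·4.0280 − 161.1 = 239.568.
B = 138.5·ln(56.15 − 10) − 305.0 = 138.5·ln 46.15 − 305.0 = 138.5·3.8319 − 305.0 = 225.718.
Rounded: (255, 240, 226).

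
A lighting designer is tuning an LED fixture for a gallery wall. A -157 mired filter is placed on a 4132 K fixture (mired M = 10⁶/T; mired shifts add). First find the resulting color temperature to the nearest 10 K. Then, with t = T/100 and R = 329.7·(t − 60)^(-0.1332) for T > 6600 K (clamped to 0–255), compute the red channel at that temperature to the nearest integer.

M_in = 10⁶/4132 = 242.01; M_out = 242.01 + (-157) = 85.01.
T_out = 10⁶/85.01 = 11762.8 K → 11760 K; t = 117.6.
R = 329.7·(117.6 − 60)^(-0.1332) = 329.7·57.6^(-0.1332) = 329.7·0.58279 = 192.146.
Rounded: 192.

192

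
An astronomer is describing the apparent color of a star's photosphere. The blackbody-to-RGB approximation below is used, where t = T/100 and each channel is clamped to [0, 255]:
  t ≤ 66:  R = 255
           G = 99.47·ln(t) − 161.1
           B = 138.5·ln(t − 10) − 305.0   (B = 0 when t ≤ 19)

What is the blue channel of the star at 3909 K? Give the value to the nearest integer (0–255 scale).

t = 3909/100 = 39.09; the t ≤ 66 branch applies.
B = 138.5·ln(39.09 − 10) − 305.0 = 138.5·ln 29.09 − 305.0 = 138.5·3.3704 − 305.0 = 161.800.
Rounded: 162.

162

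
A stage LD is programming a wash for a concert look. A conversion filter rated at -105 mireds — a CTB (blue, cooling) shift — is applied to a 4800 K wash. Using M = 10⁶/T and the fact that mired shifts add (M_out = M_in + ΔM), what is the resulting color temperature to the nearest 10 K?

9680 K

M_in = 10⁶/4800 = 208.33 mireds.
M_out = 208.33 + (-105) = 103.33 mireds.
T_out = 10⁶/103.33 = 9677.4 K → 9680 K.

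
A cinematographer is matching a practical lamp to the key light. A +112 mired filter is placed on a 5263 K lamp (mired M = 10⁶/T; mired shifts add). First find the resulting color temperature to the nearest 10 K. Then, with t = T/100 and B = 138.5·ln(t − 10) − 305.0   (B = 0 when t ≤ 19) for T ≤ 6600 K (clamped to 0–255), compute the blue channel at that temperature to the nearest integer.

M_in = 10⁶/5263 = 190.01; M_out = 190.01 + (+112) = 302.01.
T_out = 10⁶/302.01 = 3311.2 K → 3310 K; t = 33.1.
B = 138.5·ln(33.1 − 10) − 305.0 = 138.5·ln 23.1 − 305.0 = 138.5·3.1398 − 305.0 = 129.867.
Rounded: 130.

130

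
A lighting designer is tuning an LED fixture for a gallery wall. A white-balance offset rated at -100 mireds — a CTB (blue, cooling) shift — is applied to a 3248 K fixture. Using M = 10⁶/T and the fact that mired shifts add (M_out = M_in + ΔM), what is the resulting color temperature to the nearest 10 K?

4810 K

M_in = 10⁶/3248 = 307.88 mireds.
M_out = 307.88 + (-100) = 207.88 mireds.
T_out = 10⁶/207.88 = 4810.4 K → 4810 K.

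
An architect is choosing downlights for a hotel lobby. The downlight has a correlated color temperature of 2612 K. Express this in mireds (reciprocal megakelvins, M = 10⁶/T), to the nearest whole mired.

383 mireds

M = 10⁶ / 2612 = 382.848 → 383 mireds.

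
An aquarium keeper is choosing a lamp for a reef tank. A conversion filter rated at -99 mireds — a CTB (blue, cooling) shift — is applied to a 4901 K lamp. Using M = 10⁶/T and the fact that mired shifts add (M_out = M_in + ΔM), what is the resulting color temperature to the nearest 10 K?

M_in = 10⁶/4901 = 204.04 mireds.
M_out = 204.04 + (-99) = 105.04 mireds.
T_out = 10⁶/105.04 = 9520.2 K → 9520 K.

9520 K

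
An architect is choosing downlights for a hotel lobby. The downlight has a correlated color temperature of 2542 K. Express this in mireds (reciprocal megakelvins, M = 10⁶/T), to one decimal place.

393.4 mireds

M = 10⁶ / 2542 = 393.391 → 393.4 mireds.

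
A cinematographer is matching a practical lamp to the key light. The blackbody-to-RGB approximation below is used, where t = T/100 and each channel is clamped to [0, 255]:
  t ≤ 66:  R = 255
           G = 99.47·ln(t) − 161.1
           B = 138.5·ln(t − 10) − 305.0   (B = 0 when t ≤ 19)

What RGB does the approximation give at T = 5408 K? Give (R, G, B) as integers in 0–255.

t = 5408/100 = 54.08; the t ≤ 66 branch applies.
R = 255 by definition for t ≤ 66.
G = 99.47·ln 54.08 − 161.1 = 99.47·3.9905 − 161.1 = 235.831.
B = 138.5·ln(54.08 − 10) − 305.0 = 138.5·ln 44.08 − 305.0 = 138.5·3.7860 − 305.0 = 219.362.
Rounded: (255, 236, 219).

(255, 236, 219)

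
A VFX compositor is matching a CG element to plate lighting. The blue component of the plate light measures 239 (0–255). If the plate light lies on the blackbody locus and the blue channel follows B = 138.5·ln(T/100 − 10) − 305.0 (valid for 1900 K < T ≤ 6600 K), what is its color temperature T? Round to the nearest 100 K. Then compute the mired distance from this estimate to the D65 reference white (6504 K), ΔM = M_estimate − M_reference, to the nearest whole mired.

ln(t − 10) = (239 + 305.0) / 138.5 = 3.9278.
t − 10 = e^3.9278 = 50.795, so t = 60.795.
T = 100·t = 6079 K → 6100 K to the nearest 100 K.
M_estimate = 10⁶/6100 = 163.93; M_reference = 10⁶/6504 = 153.75.
ΔM = 163.93 − 153.75 = 10.18 → +10 mireds.

+10 mireds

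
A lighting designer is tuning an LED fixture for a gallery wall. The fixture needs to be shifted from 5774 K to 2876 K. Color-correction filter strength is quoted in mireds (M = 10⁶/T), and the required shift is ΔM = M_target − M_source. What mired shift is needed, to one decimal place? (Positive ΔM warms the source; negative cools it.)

+174.5 mireds

M_source = 10⁶/5774 = 173.190; M_target = 10⁶/2876 = 347.705.
ΔM = 347.705 − 173.190 = 174.515 → +174.5 mireds, a warming shift.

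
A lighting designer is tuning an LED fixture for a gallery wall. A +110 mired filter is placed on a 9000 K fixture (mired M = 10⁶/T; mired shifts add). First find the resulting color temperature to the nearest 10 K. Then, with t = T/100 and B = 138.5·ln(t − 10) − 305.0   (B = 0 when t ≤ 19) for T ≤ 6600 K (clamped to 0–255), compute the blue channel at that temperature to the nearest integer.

188

M_in = 10⁶/9000 = 111.11; M_out = 111.11 + (+110) = 221.11.
T_out = 10⁶/221.11 = 4522.6 K → 4520 K; t = 45.2.
B = 138.5·ln(45.2 − 10) − 305.0 = 138.5·ln 35.2 − 305.0 = 138.5·3.5610 − 305.0 = 188.205.
Rounded: 188.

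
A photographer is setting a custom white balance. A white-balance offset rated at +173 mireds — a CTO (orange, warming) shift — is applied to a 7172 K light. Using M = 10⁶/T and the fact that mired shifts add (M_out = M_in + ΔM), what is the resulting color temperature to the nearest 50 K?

M_in = 10⁶/7172 = 139.43 mireds.
M_out = 139.43 + (+173) = 312.43 mireds.
T_out = 10⁶/312.43 = 3200.7 K → 3200 K.

3200 K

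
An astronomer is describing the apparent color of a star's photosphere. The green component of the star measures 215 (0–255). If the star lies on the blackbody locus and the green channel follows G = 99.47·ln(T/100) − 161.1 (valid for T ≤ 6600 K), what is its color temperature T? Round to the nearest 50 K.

ln t = (215 + 161.1) / 99.47 = 3.7810.
t = e^3.7810 = 43.862.
T = 100·t = 4386 K → 4400 K to the nearest 50 K.

4400 K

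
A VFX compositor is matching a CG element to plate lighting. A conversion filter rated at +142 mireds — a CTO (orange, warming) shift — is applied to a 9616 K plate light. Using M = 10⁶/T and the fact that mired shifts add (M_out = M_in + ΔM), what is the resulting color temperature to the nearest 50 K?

M_in = 10⁶/9616 = 103.99 mireds.
M_out = 103.99 + (+142) = 245.99 mireds.
T_out = 10⁶/245.99 = 4065.2 K → 4050 K.

4050 K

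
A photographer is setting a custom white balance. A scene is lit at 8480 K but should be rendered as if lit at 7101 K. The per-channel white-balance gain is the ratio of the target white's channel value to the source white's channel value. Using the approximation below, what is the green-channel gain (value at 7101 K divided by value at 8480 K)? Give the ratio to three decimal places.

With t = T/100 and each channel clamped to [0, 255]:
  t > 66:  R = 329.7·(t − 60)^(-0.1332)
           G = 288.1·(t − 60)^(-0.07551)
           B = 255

At 8480 K (t = 84.8):
  G = 288.1·(84.8 − 60)^(-0.07551) = 288.1·24.8^(-0.07551) = 288.1·0.78470 = 226.073.
At 7101 K (t = 71.01):
  G = 288.1·(71.01 − 60)^(-0.07551) = 288.1·11.01^(-0.07551) = 288.1·0.83432 = 240.369.
Gain = 240.369 / 226.073 = 1.0632 → 1.063.

1.063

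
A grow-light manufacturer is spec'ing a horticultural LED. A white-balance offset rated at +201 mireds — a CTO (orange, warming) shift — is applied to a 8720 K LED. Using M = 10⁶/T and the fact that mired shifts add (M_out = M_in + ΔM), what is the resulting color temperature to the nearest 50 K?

M_in = 10⁶/8720 = 114.68 mireds.
M_out = 114.68 + (+201) = 315.68 mireds.
T_out = 10⁶/315.68 = 3167.8 K → 3150 K.

3150 K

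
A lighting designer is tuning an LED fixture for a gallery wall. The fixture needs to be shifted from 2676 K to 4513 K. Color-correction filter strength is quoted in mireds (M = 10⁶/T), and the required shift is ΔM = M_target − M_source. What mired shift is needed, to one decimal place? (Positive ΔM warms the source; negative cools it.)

M_source = 10⁶/2676 = 373.692; M_target = 10⁶/4513 = 221.582.
ΔM = 221.582 − 373.692 = -152.110 → -152.1 mireds, a cooling shift.

-152.1 mireds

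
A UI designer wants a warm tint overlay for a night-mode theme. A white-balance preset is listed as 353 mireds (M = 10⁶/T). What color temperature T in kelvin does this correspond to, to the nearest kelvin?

T = 10⁶ / 353 = 2832.86 K → 2833 K.

2833 K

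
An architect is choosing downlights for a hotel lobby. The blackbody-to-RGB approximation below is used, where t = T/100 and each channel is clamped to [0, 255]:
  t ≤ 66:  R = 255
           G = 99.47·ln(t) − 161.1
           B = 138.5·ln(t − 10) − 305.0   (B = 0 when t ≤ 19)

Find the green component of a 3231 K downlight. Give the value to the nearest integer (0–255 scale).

185

t = 3231/100 = 32.31; the t ≤ 66 branch applies.
G = 99.47·ln 32.31 − 161.1 = 99.47·3.4754 − 161.1 = 184.596.
Rounded: 185.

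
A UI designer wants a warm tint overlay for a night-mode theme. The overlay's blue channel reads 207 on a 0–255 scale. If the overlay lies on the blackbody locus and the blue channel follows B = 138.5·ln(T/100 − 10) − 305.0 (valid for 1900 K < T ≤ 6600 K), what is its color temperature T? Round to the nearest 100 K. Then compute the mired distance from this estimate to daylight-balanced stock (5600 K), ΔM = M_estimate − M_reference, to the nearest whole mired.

+21 mireds

ln(t − 10) = (207 + 305.0) / 138.5 = 3.6968.
t − 10 = e^3.6968 = 40.316, so t = 50.316.
T = 100·t = 5032 K → 5000 K to the nearest 100 K.
M_estimate = 10⁶/5000 = 200.00; M_reference = 10⁶/5600 = 178.57.
ΔM = 200.00 − 178.57 = 21.43 → +21 mireds.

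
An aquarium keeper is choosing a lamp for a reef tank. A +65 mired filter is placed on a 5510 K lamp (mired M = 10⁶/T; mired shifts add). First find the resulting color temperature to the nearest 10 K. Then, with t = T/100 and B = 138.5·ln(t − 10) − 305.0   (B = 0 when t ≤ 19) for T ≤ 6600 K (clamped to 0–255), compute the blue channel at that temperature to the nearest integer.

169

M_in = 10⁶/5510 = 181.49; M_out = 181.49 + (+65) = 246.49.
T_out = 10⁶/246.49 = 4057.0 K → 4060 K; t = 40.6.
B = 138.5·ln(40.6 − 10) − 305.0 = 138.5·ln 30.6 − 305.0 = 138.5·3.4210 − 305.0 = 168.809.
Rounded: 169.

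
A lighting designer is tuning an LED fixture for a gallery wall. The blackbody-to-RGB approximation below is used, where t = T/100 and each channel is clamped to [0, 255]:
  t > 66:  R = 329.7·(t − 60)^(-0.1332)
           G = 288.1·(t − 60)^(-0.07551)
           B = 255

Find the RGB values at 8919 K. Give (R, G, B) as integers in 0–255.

t = 8919/100 = 89.19; the t > 66 branch applies.
R = 329.7·(89.19 − 60)^(-0.1332) = 329.7·29.19^(-0.1332) = 329.7·0.63801 = 210.354.
G = 288.1·(89.19 − 60)^(-0.07551) = 288.1·29.19^(-0.07551) = 288.1·0.77510 = 223.308.
B = 255 by definition for t > 66.
Rounded: (210, 223, 255).

(210, 223, 255)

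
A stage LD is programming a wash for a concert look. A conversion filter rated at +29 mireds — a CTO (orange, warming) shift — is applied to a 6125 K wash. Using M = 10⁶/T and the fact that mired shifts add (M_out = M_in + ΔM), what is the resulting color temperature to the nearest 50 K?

M_in = 10⁶/6125 = 163.27 mireds.
M_out = 163.27 + (+29) = 192.27 mireds.
T_out = 10⁶/192.27 = 5201.1 K → 5200 K.

5200 K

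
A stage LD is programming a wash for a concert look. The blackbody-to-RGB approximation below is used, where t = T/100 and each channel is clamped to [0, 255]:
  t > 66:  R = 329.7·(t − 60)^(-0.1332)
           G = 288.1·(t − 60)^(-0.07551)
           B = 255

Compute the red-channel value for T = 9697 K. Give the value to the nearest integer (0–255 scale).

204

t = 9697/100 = 96.97; the t > 66 branch applies.
R = 329.7·(96.97 − 60)^(-0.1332) = 329.7·36.97^(-0.1332) = 329.7·0.61825 = 203.836.
Rounded: 204.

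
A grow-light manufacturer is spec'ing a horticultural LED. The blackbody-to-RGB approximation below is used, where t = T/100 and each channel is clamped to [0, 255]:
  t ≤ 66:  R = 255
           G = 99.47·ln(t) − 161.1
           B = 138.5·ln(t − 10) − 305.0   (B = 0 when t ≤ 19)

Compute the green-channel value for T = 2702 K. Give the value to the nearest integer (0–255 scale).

t = 2702/100 = 27.02; the t ≤ 66 branch applies.
G = 99.47·ln 27.02 − 161.1 = 99.47·3.2966 − 161.1 = 166.811.
Rounded: 167.

167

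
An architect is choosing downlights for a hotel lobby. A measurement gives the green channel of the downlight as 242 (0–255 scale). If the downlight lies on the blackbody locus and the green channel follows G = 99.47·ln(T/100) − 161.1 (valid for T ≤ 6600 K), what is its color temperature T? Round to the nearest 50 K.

5750 K

ln t = (242 + 161.1) / 99.47 = 4.0525.
t = e^4.0525 = 57.540.
T = 100·t = 5754 K → 5750 K to the nearest 50 K.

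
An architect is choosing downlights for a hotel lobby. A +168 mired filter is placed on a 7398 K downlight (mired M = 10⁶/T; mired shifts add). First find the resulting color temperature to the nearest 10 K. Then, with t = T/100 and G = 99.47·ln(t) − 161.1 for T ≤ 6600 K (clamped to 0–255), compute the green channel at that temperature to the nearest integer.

M_in = 10⁶/7398 = 135.17; M_out = 135.17 + (+168) = 303.17.
T_out = 10⁶/303.17 = 3298.5 K → 3300 K; t = 33.
G = 99.47·ln 33 − 161.1 = 99.47·3.4965 − 161.1 = 186.698.
Rounded: 187.

187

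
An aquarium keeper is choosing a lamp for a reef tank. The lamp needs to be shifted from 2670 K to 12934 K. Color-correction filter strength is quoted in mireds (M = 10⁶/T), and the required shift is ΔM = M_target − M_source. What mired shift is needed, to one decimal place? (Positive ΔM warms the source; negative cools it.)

M_source = 10⁶/2670 = 374.532; M_target = 10⁶/12934 = 77.316.
ΔM = 77.316 − 374.532 = -297.216 → -297.2 mireds, a cooling shift.

-297.2 mireds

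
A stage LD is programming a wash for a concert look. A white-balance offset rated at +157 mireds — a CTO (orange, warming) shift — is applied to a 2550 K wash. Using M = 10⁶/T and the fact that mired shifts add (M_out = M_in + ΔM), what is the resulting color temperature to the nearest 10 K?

M_in = 10⁶/2550 = 392.16 mireds.
M_out = 392.16 + (+157) = 549.16 mireds.
T_out = 10⁶/549.16 = 1821.0 K → 1820 K.

1820 K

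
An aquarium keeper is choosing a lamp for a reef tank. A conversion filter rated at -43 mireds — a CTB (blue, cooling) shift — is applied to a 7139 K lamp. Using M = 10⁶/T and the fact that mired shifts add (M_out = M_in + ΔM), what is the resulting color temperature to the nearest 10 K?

M_in = 10⁶/7139 = 140.08 mireds.
M_out = 140.08 + (-43) = 97.08 mireds.
T_out = 10⁶/97.08 = 10301.2 K → 10300 K.

10300 K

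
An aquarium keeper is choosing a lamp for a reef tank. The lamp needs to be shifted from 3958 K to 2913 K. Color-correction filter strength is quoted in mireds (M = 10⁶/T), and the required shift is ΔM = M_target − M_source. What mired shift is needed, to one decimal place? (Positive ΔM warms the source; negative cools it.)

+90.6 mireds

M_source = 10⁶/3958 = 252.653; M_target = 10⁶/2913 = 343.289.
ΔM = 343.289 − 252.653 = 90.636 → +90.6 mireds, a warming shift.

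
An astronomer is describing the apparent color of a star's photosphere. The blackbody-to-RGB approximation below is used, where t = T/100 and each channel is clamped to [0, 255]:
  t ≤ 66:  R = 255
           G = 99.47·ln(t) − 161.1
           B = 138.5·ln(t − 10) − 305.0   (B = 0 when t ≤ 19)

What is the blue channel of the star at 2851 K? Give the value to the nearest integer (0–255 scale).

t = 2851/100 = 28.51; the t ≤ 66 branch applies.
B = 138.5·ln(28.51 − 10) − 305.0 = 138.5·ln 18.51 − 305.0 = 138.5·2.9183 − 305.0 = 99.186.
Rounded: 99.

99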